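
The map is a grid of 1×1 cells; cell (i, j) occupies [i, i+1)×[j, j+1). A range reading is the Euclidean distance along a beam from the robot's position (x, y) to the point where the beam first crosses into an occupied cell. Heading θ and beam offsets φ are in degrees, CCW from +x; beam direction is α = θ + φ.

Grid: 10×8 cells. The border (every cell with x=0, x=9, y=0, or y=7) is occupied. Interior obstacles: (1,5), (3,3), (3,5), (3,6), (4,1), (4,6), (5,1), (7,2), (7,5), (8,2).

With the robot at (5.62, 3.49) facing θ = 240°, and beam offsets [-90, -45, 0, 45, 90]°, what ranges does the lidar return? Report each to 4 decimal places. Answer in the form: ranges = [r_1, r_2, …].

beam 1: φ=-90°, α=150°
  direction (-0.8660, 0.5000); cell (5,3); t to first gridline: x 0.7159, y 1.0200 (then +1.1547 / +2.0000)
    (4,3) via x @ 0.7159
    (4,4) via y @ 1.0200
    (3,4) via x @ 1.8706
    (3,5) via y @ 3.0200  # hit
  → r_1 = 3.0200
beam 2: φ=-45°, α=195°
  direction (-0.9659, -0.2588); cell (5,3); t to first gridline: x 0.6419, y 1.8932 (then +1.0353 / +3.8637)
    (4,3) via x @ 0.6419
    (3,3) via x @ 1.6771  # hit
  → r_2 = 1.6771
beam 3: φ=0°, α=240°
  direction (-0.5000, -0.8660); cell (5,3); t to first gridline: x 1.2400, y 0.5658 (then +2.0000 / +1.1547)
    (5,2) via y @ 0.5658
    (4,2) via x @ 1.2400
    (4,1) via y @ 1.7205  # hit
  → r_3 = 1.7205
beam 4: φ=45°, α=285°
  direction (0.2588, -0.9659); cell (5,3); t to first gridline: x 1.4682, y 0.5073 (then +3.8637 / +1.0353)
    (5,2) via y @ 0.5073
    (6,2) via x @ 1.4682
    (6,1) via y @ 1.5426
    (6,0) via y @ 2.5778  # hit
  → r_4 = 2.5778
beam 5: φ=90°, α=330°
  direction (0.8660, -0.5000); cell (5,3); t to first gridline: x 0.4388, y 0.9800 (then +1.1547 / +2.0000)
    (6,3) via x @ 0.4388
    (6,2) via y @ 0.9800
    (7,2) via x @ 1.5935  # hit
  → r_5 = 1.5935

ranges = [3.0200, 1.6771, 1.7205, 2.5778, 1.5935]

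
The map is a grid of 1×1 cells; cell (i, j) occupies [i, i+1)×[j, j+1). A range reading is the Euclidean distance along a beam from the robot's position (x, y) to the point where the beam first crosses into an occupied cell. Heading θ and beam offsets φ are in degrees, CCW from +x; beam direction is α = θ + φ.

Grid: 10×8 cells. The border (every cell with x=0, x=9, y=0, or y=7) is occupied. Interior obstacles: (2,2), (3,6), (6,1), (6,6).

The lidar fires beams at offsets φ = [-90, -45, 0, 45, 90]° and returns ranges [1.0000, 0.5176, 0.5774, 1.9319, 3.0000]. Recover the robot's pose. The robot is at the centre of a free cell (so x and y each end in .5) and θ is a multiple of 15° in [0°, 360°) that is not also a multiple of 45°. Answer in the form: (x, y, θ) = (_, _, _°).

The pose lattice has 44·16 = 704 candidates. Test each by forward raycasting.
  (3.5, 4.5, 75°): beam 1 = 5.6940 ≠ 1.0000 ✗
  (3.5, 1.5, 345°): beam 1 = 0.5176 ≠ 1.0000 ✗
  (5.5, 4.5, 240°): beam 1 = 5.0000 ≠ 1.0000 ✗
  (7.5, 5.5, 255°): beam 1 = 3.6235 ≠ 1.0000 ✗
  …
  (8.5, 3.5, 30°): r_1=1.0000, r_2=0.5176, r_3=0.5774, r_4=1.9319, r_5=3.0000 — all match ✓
No second candidate reproduces the full scan.

(x, y, θ) = (8.5, 3.5, 30°)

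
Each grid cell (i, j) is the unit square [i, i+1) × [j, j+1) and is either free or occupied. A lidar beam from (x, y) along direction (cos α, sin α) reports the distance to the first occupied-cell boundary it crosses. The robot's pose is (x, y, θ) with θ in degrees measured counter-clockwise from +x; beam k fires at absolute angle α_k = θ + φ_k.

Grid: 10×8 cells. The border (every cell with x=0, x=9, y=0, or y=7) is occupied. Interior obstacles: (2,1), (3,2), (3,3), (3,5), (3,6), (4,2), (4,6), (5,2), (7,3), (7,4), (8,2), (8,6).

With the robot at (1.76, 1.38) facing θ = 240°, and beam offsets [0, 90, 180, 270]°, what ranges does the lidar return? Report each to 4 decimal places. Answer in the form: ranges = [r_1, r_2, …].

ranges = [0.4388, 0.2771, 0.4800, 0.8776]

beam 1: φ=0°, α=240°
  cosα=-0.5000 sinα=-0.8660 | (1,1) | tMaxX 1.5200 tMaxY 0.4388 | tΔX 2.0000 tΔY 1.1547
    t=0.4388 [y] (1,0) — stop
  → r_1 = 0.4388
beam 2: φ=90°, α=330°
  cosα=0.8660 sinα=-0.5000 | (1,1) | tMaxX 0.2771 tMaxY 0.7600 | tΔX 1.1547 tΔY 2.0000
    t=0.2771 [x] (2,1) — stop
  → r_2 = 0.2771
beam 3: φ=180°, α=60°
  cosα=0.5000 sinα=0.8660 | (1,1) | tMaxX 0.4800 tMaxY 0.7159 | tΔX 2.0000 tΔY 1.1547
    t=0.4800 [x] (2,1) — stop
  → r_3 = 0.4800
beam 4: φ=270°, α=150°
  cosα=-0.8660 sinα=0.5000 | (1,1) | tMaxX 0.8776 tMaxY 1.2400 | tΔX 1.1547 tΔY 2.0000
    t=0.8776 [x] (0,1) — stop
  → r_4 = 0.8776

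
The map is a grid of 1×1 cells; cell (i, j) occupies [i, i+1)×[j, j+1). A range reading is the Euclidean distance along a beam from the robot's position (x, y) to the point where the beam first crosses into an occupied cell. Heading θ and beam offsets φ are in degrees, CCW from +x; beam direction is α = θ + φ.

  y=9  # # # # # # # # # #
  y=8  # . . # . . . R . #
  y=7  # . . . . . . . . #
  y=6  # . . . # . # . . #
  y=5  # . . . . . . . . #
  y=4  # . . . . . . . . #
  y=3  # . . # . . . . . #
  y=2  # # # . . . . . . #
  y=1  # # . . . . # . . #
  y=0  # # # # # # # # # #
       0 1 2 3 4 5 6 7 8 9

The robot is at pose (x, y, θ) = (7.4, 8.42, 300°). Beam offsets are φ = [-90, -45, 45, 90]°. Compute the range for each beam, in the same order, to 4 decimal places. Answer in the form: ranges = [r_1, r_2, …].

ranges = [2.8400, 1.5455, 1.6564, 1.1600]

beam 1: φ=-90°, α=210°
  cosα=-0.8660 sinα=-0.5000 | (7,8) | tMaxX 0.4619 tMaxY 0.8400 | tΔX 1.1547 tΔY 2.0000
    t=0.4619 [x] (6,8)
    t=0.8400 [y] (6,7)
    t=1.6166 [x] (5,7)
    t=2.7713 [x] (4,7)
    t=2.8400 [y] (4,6) — stop
  → r_1 = 2.8400
beam 2: φ=-45°, α=255°
  cosα=-0.2588 sinα=-0.9659 | (7,8) | tMaxX 1.5455 tMaxY 0.4348 | tΔX 3.8637 tΔY 1.0353
    t=0.4348 [y] (7,7)
    t=1.4701 [y] (7,6)
    t=1.5455 [x] (6,6) — stop
  → r_2 = 1.5455
beam 3: φ=45°, α=345°
  cosα=0.9659 sinα=-0.2588 | (7,8) | tMaxX 0.6212 tMaxY 1.6228 | tΔX 1.0353 tΔY 3.8637
    t=0.6212 [x] (8,8)
    t=1.6228 [y] (8,7)
    t=1.6564 [x] (9,7) — stop
  → r_3 = 1.6564
beam 4: φ=90°, α=30°
  cosα=0.8660 sinα=0.5000 | (7,8) | tMaxX 0.6928 tMaxY 1.1600 | tΔX 1.1547 tΔY 2.0000
    t=0.6928 [x] (8,8)
    t=1.1600 [y] (8,9) — stop
  → r_4 = 1.1600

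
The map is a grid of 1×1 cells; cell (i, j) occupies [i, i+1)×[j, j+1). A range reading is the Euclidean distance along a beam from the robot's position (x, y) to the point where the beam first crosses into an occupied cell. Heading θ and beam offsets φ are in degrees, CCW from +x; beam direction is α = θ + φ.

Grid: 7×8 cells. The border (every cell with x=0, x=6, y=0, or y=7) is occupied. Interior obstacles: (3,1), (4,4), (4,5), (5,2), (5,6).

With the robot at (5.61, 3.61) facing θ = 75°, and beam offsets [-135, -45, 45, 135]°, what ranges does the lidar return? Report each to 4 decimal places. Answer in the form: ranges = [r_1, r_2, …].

beam 1: φ=-135°, α=300°
  cosα=0.5000 sinα=-0.8660 | (5,3) | tMaxX 0.7800 tMaxY 0.7044 | tΔX 2.0000 tΔY 1.1547
    t=0.7044 [y] (5,2) — stop
  → r_1 = 0.7044
beam 2: φ=-45°, α=30°
  cosα=0.8660 sinα=0.5000 | (5,3) | tMaxX 0.4503 tMaxY 0.7800 | tΔX 1.1547 tΔY 2.0000
    t=0.4503 [x] (6,3) — stop
  → r_2 = 0.4503
beam 3: φ=45°, α=120°
  cosα=-0.5000 sinα=0.8660 | (5,3) | tMaxX 1.2200 tMaxY 0.4503 | tΔX 2.0000 tΔY 1.1547
    t=0.4503 [y] (5,4)
    t=1.2200 [x] (4,4) — stop
  → r_3 = 1.2200
beam 4: φ=135°, α=210°
  cosα=-0.8660 sinα=-0.5000 | (5,3) | tMaxX 0.7044 tMaxY 1.2200 | tΔX 1.1547 tΔY 2.0000
    t=0.7044 [x] (4,3)
    t=1.2200 [y] (4,2)
    t=1.8591 [x] (3,2)
    t=3.0138 [x] (2,2)
    t=3.2200 [y] (2,1)
    t=4.1685 [x] (1,1)
    t=5.2200 [y] (1,0) — stop
  → r_4 = 5.2200

ranges = [0.7044, 0.4503, 1.2200, 5.2200]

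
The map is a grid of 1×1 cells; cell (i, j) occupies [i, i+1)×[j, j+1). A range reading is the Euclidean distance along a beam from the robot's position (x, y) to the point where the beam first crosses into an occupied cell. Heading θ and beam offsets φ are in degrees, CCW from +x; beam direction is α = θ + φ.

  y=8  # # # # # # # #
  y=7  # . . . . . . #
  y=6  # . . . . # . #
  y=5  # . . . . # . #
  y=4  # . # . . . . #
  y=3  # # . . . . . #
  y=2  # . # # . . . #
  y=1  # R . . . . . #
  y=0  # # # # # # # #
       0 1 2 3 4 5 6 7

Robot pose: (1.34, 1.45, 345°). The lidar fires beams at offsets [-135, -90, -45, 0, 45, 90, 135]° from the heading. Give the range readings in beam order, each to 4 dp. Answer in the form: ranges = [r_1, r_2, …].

ranges = [0.3926, 0.4659, 0.5196, 1.7387, 1.1000, 1.6047, 0.6800]

beam 1: φ=-135°, α=210°
  d=(-0.8660,-0.5000)  start (1,1)  tX=0.3926 tY=0.9000  stride 1/|dx|=1.1547 1/|dy|=2.0000
    cross x-line → (0,1), t=0.3926 (wall)
  → r_1 = 0.3926
beam 2: φ=-90°, α=255°
  d=(-0.2588,-0.9659)  start (1,1)  tX=1.3137 tY=0.4659  stride 1/|dx|=3.8637 1/|dy|=1.0353
    cross y-line → (1,0), t=0.4659 (wall)
  → r_2 = 0.4659
beam 3: φ=-45°, α=300°
  d=(0.5000,-0.8660)  start (1,1)  tX=1.3200 tY=0.5196  stride 1/|dx|=2.0000 1/|dy|=1.1547
    cross y-line → (1,0), t=0.5196 (wall)
  → r_3 = 0.5196
beam 4: φ=0°, α=345°
  d=(0.9659,-0.2588)  start (1,1)  tX=0.6833 tY=1.7387  stride 1/|dx|=1.0353 1/|dy|=3.8637
    cross x-line → (2,1), t=0.6833
    cross x-line → (3,1), t=1.7186
    cross y-line → (3,0), t=1.7387 (wall)
  → r_4 = 1.7387
beam 5: φ=45°, α=30°
  d=(0.8660,0.5000)  start (1,1)  tX=0.7621 tY=1.1000  stride 1/|dx|=1.1547 1/|dy|=2.0000
    cross x-line → (2,1), t=0.7621
    cross y-line → (2,2), t=1.1000 (wall)
  → r_5 = 1.1000
beam 6: φ=90°, α=75°
  d=(0.2588,0.9659)  start (1,1)  tX=2.5500 tY=0.5694  stride 1/|dx|=3.8637 1/|dy|=1.0353
    cross y-line → (1,2), t=0.5694
    cross y-line → (1,3), t=1.6047 (wall)
  → r_6 = 1.6047
beam 7: φ=135°, α=120°
  d=(-0.5000,0.8660)  start (1,1)  tX=0.6800 tY=0.6351  stride 1/|dx|=2.0000 1/|dy|=1.1547
    cross y-line → (1,2), t=0.6351
    cross x-line → (0,2), t=0.6800 (wall)
  → r_7 = 0.6800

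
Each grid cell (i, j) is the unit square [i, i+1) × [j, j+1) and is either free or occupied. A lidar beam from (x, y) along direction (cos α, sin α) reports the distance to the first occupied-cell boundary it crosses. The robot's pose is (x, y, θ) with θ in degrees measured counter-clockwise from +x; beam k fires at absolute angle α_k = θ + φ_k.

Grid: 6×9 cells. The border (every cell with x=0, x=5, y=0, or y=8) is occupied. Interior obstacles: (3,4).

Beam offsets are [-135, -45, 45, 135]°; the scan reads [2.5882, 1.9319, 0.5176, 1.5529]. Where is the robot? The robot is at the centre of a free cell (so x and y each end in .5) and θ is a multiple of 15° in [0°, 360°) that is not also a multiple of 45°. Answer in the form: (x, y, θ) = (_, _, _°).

Enumerate (i+0.5, j+0.5, θ) over the 27 free cells and 16 admissible headings. For each, cast all 4 beams and compare to the given ranges.
  (1.5, 6.5, 240°): beam 1 = 1.5529 ≠ 2.5882 ✗
  (1.5, 6.5, 120°): beam 1 = 3.6235 ≠ 2.5882 ✗
  (3.5, 1.5, 150°): beam 1 = 1.5529 ≠ 2.5882 ✗
  (2.5, 5.5, 240°): beam 2 = 1.5529 ≠ 1.9319 ✗
  …
  (2.5, 7.5, 60°): r_1=2.5882, r_2=1.9319, r_3=0.5176, r_4=1.5529 — all match ✓
Only this pose fits every beam.

(x, y, θ) = (2.5, 7.5, 60°)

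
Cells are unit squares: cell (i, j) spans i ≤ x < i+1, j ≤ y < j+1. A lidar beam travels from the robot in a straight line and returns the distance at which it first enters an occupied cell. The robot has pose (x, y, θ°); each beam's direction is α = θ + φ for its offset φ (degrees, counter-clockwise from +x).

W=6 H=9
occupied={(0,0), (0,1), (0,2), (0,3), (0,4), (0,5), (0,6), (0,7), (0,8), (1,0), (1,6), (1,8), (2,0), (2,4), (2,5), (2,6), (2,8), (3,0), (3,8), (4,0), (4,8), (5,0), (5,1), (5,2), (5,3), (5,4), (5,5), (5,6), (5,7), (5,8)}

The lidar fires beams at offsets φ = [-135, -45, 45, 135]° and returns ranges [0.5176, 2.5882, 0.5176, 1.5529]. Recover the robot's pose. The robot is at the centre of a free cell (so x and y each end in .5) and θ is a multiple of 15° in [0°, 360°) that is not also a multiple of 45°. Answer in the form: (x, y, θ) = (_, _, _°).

Candidates: 24 free-cell centres × 16 headings = 384 poses. Raycast each; keep the one whose scan matches to 4 dp.
  (3.5, 3.5, 30°): beam 1 = 2.5882 ≠ 0.5176 ✗
  (4.5, 7.5, 240°): beam 2 = 1.9319 ≠ 2.5882 ✗
  (1.5, 5.5, 210°): beam 2 = 0.5176 ≠ 2.5882 ✗
  …
  (2.5, 7.5, 30°): r_1=0.5176, r_2=2.5882, r_3=0.5176, r_4=1.5529 — all match ✓
Unique over the lattice → pose = (2.5, 7.5, 30°).

(x, y, θ) = (2.5, 7.5, 30°)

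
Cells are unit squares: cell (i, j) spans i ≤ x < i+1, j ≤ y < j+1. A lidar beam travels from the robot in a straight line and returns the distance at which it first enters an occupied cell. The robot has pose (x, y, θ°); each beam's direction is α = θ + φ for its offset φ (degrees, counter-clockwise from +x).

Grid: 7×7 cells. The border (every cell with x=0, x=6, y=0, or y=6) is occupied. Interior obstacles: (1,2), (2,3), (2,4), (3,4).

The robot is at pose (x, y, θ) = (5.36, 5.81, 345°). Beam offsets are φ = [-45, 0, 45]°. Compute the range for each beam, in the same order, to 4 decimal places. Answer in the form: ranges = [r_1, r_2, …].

beam 1: φ=-45°, α=300°
  cosα=0.5000 sinα=-0.8660 | (5,5) | tMaxX 1.2800 tMaxY 0.9353 | tΔX 2.0000 tΔY 1.1547
    t=0.9353 [y] (5,4)
    t=1.2800 [x] (6,4) — stop
  → r_1 = 1.2800
beam 2: φ=0°, α=345°
  cosα=0.9659 sinα=-0.2588 | (5,5) | tMaxX 0.6626 tMaxY 3.1296 | tΔX 1.0353 tΔY 3.8637
    t=0.6626 [x] (6,5) — stop
  → r_2 = 0.6626
beam 3: φ=45°, α=30°
  cosα=0.8660 sinα=0.5000 | (5,5) | tMaxX 0.7390 tMaxY 0.3800 | tΔX 1.1547 tΔY 2.0000
    t=0.3800 [y] (5,6) — stop
  → r_3 = 0.3800

ranges = [1.2800, 0.6626, 0.3800]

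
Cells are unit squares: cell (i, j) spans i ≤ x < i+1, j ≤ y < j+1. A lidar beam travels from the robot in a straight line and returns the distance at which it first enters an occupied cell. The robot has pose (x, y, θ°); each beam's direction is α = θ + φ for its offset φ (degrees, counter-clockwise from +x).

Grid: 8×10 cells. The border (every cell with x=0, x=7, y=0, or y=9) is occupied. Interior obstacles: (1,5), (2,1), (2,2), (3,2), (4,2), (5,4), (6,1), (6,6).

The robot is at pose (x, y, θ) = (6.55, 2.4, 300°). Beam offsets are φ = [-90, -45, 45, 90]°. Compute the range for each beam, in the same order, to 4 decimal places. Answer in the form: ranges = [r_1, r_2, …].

ranges = [2.8000, 0.4141, 0.4659, 0.5196]

beam 1: φ=-90°, α=210°
  dir = (cos 210°, sin 210°) = (-0.8660, -0.5000); from cell (6,2)
  next x-line at t=0.6351, next y-line at t=0.8000; Δt_x=1.1547, Δt_y=2.0000
    x: enter (5,2) at t=0.6351
    y: enter (5,1) at t=0.8000
    x: enter (4,1) at t=1.7898
    y: enter (4,0) at t=2.8000 ← occupied
  → r_1 = 2.8000
beam 2: φ=-45°, α=255°
  dir = (cos 255°, sin 255°) = (-0.2588, -0.9659); from cell (6,2)
  next x-line at t=2.1250, next y-line at t=0.4141; Δt_x=3.8637, Δt_y=1.0353
    y: enter (6,1) at t=0.4141 ← occupied
  → r_2 = 0.4141
beam 3: φ=45°, α=345°
  dir = (cos 345°, sin 345°) = (0.9659, -0.2588); from cell (6,2)
  next x-line at t=0.4659, next y-line at t=1.5455; Δt_x=1.0353, Δt_y=3.8637
    x: enter (7,2) at t=0.4659 ← occupied
  → r_3 = 0.4659
beam 4: φ=90°, α=30°
  dir = (cos 30°, sin 30°) = (0.8660, 0.5000); from cell (6,2)
  next x-line at t=0.5196, next y-line at t=1.2000; Δt_x=1.1547, Δt_y=2.0000
    x: enter (7,2) at t=0.5196 ← occupied
  → r_4 = 0.5196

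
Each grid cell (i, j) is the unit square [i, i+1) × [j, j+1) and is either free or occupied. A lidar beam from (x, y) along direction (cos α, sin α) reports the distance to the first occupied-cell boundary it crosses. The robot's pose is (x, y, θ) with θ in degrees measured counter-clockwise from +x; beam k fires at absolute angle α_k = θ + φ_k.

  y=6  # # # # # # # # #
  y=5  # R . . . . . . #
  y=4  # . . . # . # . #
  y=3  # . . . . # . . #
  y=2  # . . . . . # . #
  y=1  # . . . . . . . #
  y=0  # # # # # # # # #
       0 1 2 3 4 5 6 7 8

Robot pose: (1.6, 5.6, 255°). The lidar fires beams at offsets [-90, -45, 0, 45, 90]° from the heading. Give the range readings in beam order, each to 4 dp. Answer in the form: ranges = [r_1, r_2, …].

ranges = [0.6212, 0.6928, 2.3182, 5.3116, 2.4847]

beam 1: φ=-90°, α=165°
  dir = (cos 165°, sin 165°) = (-0.9659, 0.2588); from cell (1,5)
  next x-line at t=0.6212, next y-line at t=1.5455; Δt_x=1.0353, Δt_y=3.8637
    x: enter (0,5) at t=0.6212 ← occupied
  → r_1 = 0.6212
beam 2: φ=-45°, α=210°
  dir = (cos 210°, sin 210°) = (-0.8660, -0.5000); from cell (1,5)
  next x-line at t=0.6928, next y-line at t=1.2000; Δt_x=1.1547, Δt_y=2.0000
    x: enter (0,5) at t=0.6928 ← occupied
  → r_2 = 0.6928
beam 3: φ=0°, α=255°
  dir = (cos 255°, sin 255°) = (-0.2588, -0.9659); from cell (1,5)
  next x-line at t=2.3182, next y-line at t=0.6212; Δt_x=3.8637, Δt_y=1.0353
    y: enter (1,4) at t=0.6212
    y: enter (1,3) at t=1.6564
    x: enter (0,3) at t=2.3182 ← occupied
  → r_3 = 2.3182
beam 4: φ=45°, α=300°
  dir = (cos 300°, sin 300°) = (0.5000, -0.8660); from cell (1,5)
  next x-line at t=0.8000, next y-line at t=0.6928; Δt_x=2.0000, Δt_y=1.1547
    y: enter (1,4) at t=0.6928
    x: enter (2,4) at t=0.8000
    y: enter (2,3) at t=1.8475
    x: enter (3,3) at t=2.8000
    y: enter (3,2) at t=3.0022
    y: enter (3,1) at t=4.1569
    x: enter (4,1) at t=4.8000
    y: enter (4,0) at t=5.3116 ← occupied
  → r_4 = 5.3116
beam 5: φ=90°, α=345°
  dir = (cos 345°, sin 345°) = (0.9659, -0.2588); from cell (1,5)
  next x-line at t=0.4141, next y-line at t=2.3182; Δt_x=1.0353, Δt_y=3.8637
    x: enter (2,5) at t=0.4141
    x: enter (3,5) at t=1.4494
    y: enter (3,4) at t=2.3182
    x: enter (4,4) at t=2.4847 ← occupied
  → r_5 = 2.4847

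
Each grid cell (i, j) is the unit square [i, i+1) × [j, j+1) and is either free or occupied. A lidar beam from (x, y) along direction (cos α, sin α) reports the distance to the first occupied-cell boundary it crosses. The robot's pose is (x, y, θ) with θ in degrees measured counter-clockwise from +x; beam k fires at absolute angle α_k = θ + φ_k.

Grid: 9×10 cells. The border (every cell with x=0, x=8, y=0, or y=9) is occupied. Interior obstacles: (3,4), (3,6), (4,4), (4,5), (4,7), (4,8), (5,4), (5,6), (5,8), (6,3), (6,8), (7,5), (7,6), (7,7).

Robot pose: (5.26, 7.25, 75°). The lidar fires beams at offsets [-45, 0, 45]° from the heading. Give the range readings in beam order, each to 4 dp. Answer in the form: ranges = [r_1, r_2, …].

ranges = [1.5000, 0.7765, 0.5200]

beam 1: φ=-45°, α=30°
  direction (0.8660, 0.5000); cell (5,7); t to first gridline: x 0.8545, y 1.5000 (then +1.1547 / +2.0000)
    (6,7) via x @ 0.8545
    (6,8) via y @ 1.5000  # hit
  → r_1 = 1.5000
beam 2: φ=0°, α=75°
  direction (0.2588, 0.9659); cell (5,7); t to first gridline: x 2.8591, y 0.7765 (then +3.8637 / +1.0353)
    (5,8) via y @ 0.7765  # hit
  → r_2 = 0.7765
beam 3: φ=45°, α=120°
  direction (-0.5000, 0.8660); cell (5,7); t to first gridline: x 0.5200, y 0.8660 (then +2.0000 / +1.1547)
    (4,7) via x @ 0.5200  # hit
  → r_3 = 0.5200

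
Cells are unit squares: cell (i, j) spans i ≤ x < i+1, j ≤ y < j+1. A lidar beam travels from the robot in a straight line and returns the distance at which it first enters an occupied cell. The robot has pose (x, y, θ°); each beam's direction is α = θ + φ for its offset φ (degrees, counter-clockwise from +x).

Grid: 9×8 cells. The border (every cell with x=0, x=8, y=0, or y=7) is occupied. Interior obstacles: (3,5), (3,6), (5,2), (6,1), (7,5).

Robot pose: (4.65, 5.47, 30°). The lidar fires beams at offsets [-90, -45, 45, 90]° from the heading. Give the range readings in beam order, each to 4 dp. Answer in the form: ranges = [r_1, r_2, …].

ranges = [4.0068, 3.4682, 1.5840, 1.3000]

beam 1: φ=-90°, α=300°
  d=(0.5000,-0.8660)  start (4,5)  tX=0.7000 tY=0.5427  stride 1/|dx|=2.0000 1/|dy|=1.1547
    cross y-line → (4,4), t=0.5427
    cross x-line → (5,4), t=0.7000
    cross y-line → (5,3), t=1.6974
    cross x-line → (6,3), t=2.7000
    cross y-line → (6,2), t=2.8521
    cross y-line → (6,1), t=4.0068 (wall)
  → r_1 = 4.0068
beam 2: φ=-45°, α=345°
  d=(0.9659,-0.2588)  start (4,5)  tX=0.3623 tY=1.8159  stride 1/|dx|=1.0353 1/|dy|=3.8637
    cross x-line → (5,5), t=0.3623
    cross x-line → (6,5), t=1.3976
    cross y-line → (6,4), t=1.8159
    cross x-line → (7,4), t=2.4329
    cross x-line → (8,4), t=3.4682 (wall)
  → r_2 = 3.4682
beam 3: φ=45°, α=75°
  d=(0.2588,0.9659)  start (4,5)  tX=1.3523 tY=0.5487  stride 1/|dx|=3.8637 1/|dy|=1.0353
    cross y-line → (4,6), t=0.5487
    cross x-line → (5,6), t=1.3523
    cross y-line → (5,7), t=1.5840 (wall)
  → r_3 = 1.5840
beam 4: φ=90°, α=120°
  d=(-0.5000,0.8660)  start (4,5)  tX=1.3000 tY=0.6120  stride 1/|dx|=2.0000 1/|dy|=1.1547
    cross y-line → (4,6), t=0.6120
    cross x-line → (3,6), t=1.3000 (wall)
  → r_4 = 1.3000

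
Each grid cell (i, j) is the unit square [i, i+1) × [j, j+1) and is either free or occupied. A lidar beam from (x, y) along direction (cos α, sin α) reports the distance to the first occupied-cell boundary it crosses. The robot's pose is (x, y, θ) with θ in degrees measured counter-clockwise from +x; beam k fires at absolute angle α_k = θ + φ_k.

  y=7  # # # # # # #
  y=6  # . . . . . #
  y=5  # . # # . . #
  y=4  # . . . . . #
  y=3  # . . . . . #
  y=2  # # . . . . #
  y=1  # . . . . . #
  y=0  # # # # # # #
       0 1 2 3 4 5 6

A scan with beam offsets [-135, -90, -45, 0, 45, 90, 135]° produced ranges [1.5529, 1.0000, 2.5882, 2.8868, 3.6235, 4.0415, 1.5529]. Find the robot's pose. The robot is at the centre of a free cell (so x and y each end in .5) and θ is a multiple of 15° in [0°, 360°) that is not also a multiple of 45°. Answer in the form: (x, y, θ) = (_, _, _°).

(x, y, θ) = (2.5, 3.5, 300°)

Enumerate (i+0.5, j+0.5, θ) over the 27 free cells and 16 admissible headings. For each, cast all 7 beams and compare to the given ranges.
  (5.5, 5.5, 30°): beam 1 = 4.6587 ≠ 1.5529 ✗
  (5.5, 4.5, 210°): beam 1 = 1.9319 ≠ 1.5529 ✗
  (5.5, 6.5, 150°): beam 1 = 0.5176 ≠ 1.5529 ✗
  (2.5, 6.5, 210°): beam 1 = 0.5176 ≠ 1.5529 ✗
  (2.5, 2.5, 195°): beam 1 = 2.8868 ≠ 1.5529 ✗
  …
  (2.5, 3.5, 300°): r_1=1.5529, r_2=1.0000, r_3=2.5882, r_4=2.8868, r_5=3.6235, r_6=4.0415, r_7=1.5529 — all match ✓
No second candidate reproduces the full scan.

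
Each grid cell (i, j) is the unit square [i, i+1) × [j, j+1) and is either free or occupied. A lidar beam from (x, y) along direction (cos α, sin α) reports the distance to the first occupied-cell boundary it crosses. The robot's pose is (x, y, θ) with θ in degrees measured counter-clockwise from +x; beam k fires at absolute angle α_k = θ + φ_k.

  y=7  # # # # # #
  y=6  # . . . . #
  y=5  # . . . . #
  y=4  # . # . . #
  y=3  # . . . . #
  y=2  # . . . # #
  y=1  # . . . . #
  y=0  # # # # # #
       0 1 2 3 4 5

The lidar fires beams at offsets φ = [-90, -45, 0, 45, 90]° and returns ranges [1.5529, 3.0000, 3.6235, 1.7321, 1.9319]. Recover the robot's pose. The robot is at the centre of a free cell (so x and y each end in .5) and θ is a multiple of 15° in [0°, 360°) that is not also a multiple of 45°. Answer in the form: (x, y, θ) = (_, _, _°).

(x, y, θ) = (1.5, 2.5, 15°)

The pose lattice has 22·16 = 352 candidates. Test each by forward raycasting.
  (4.5, 6.5, 60°): beam 1 = 0.5774 ≠ 1.5529 ✗
  (3.5, 1.5, 150°): beam 1 = 1.0000 ≠ 1.5529 ✗
  (1.5, 3.5, 240°): beam 1 = 0.5774 ≠ 1.5529 ✗
  (3.5, 4.5, 105°): beam 2 = 2.8868 ≠ 3.0000 ✗
  (4.5, 1.5, 210°): beam 1 = 0.5774 ≠ 1.5529 ✗
  …
  (1.5, 2.5, 15°): r_1=1.5529, r_2=3.0000, r_3=3.6235, r_4=1.7321, r_5=1.9319 — all match ✓
Only this pose fits every beam.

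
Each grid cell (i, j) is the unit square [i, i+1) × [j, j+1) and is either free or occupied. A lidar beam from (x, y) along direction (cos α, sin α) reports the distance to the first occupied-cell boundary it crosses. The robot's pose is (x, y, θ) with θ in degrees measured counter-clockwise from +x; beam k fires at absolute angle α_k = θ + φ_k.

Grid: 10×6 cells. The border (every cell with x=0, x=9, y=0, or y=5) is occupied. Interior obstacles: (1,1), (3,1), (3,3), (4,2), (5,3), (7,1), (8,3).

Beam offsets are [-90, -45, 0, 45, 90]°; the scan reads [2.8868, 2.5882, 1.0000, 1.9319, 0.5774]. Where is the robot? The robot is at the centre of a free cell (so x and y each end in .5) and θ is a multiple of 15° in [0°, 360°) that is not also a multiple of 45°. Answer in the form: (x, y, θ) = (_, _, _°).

(x, y, θ) = (2.5, 4.5, 330°)

Candidates: 25 free-cell centres × 16 headings = 400 poses. Raycast each; keep the one whose scan matches to 4 dp.
  (6.5, 3.5, 75°): beam 1 = 1.5529 ≠ 2.8868 ✗
  (6.5, 2.5, 300°): beam 2 = 1.5529 ≠ 2.5882 ✗
  (3.5, 2.5, 195°): beam 1 = 0.5176 ≠ 2.8868 ✗
  (4.5, 1.5, 105°): beam 1 = 4.6587 ≠ 2.8868 ✗
  (6.5, 1.5, 240°): beam 1 = 1.7321 ≠ 2.8868 ✗
  …
  (2.5, 4.5, 330°): r_1=2.8868, r_2=2.5882, r_3=1.0000, r_4=1.9319, r_5=0.5774 — all match ✓
Unique over the lattice → pose = (2.5, 4.5, 330°).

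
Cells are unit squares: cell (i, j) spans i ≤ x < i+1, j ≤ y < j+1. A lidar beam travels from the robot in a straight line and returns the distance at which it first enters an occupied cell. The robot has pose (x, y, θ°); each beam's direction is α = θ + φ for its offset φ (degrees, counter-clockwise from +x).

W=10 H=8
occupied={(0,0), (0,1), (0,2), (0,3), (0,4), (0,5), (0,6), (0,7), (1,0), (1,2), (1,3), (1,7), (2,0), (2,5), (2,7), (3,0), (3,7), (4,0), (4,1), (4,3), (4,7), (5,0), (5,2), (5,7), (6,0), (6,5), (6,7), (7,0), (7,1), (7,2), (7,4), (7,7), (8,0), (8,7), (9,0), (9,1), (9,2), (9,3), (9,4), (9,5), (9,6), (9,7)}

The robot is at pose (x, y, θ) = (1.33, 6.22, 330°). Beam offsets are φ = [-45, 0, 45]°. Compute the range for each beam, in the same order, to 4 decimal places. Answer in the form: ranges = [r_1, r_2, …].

ranges = [2.2983, 0.7736, 3.0137]

beam 1: φ=-45°, α=285°
  d=(0.2588,-0.9659)  start (1,6)  tX=2.5887 tY=0.2278  stride 1/|dx|=3.8637 1/|dy|=1.0353
    cross y-line → (1,5), t=0.2278
    cross y-line → (1,4), t=1.2630
    cross y-line → (1,3), t=2.2983 (wall)
  → r_1 = 2.2983
beam 2: φ=0°, α=330°
  d=(0.8660,-0.5000)  start (1,6)  tX=0.7736 tY=0.4400  stride 1/|dx|=1.1547 1/|dy|=2.0000
    cross y-line → (1,5), t=0.4400
    cross x-line → (2,5), t=0.7736 (wall)
  → r_2 = 0.7736
beam 3: φ=45°, α=15°
  d=(0.9659,0.2588)  start (1,6)  tX=0.6936 tY=3.0137  stride 1/|dx|=1.0353 1/|dy|=3.8637
    cross x-line → (2,6), t=0.6936
    cross x-line → (3,6), t=1.7289
    cross x-line → (4,6), t=2.7642
    cross y-line → (4,7), t=3.0137 (wall)
  → r_3 = 3.0137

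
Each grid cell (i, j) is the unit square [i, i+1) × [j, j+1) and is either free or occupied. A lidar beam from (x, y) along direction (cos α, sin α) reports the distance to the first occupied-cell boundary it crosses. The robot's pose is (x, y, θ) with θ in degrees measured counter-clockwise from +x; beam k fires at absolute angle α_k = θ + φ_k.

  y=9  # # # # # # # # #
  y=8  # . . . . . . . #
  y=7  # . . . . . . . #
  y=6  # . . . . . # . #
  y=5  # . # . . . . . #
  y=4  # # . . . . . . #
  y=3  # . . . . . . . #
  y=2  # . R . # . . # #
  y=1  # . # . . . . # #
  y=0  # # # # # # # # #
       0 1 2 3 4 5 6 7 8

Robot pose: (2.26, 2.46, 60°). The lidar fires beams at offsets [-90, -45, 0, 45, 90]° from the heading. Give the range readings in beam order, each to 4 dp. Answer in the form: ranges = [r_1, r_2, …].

ranges = [2.9200, 1.8014, 7.5517, 1.5943, 1.4549]

beam 1: φ=-90°, α=330°
  dir = (cos 330°, sin 330°) = (0.8660, -0.5000); from cell (2,2)
  next x-line at t=0.8545, next y-line at t=0.9200; Δt_x=1.1547, Δt_y=2.0000
    x: enter (3,2) at t=0.8545
    y: enter (3,1) at t=0.9200
    x: enter (4,1) at t=2.0092
    y: enter (4,0) at t=2.9200 ← occupied
  → r_1 = 2.9200
beam 2: φ=-45°, α=15°
  dir = (cos 15°, sin 15°) = (0.9659, 0.2588); from cell (2,2)
  next x-line at t=0.7661, next y-line at t=2.0864; Δt_x=1.0353, Δt_y=3.8637
    x: enter (3,2) at t=0.7661
    x: enter (4,2) at t=1.8014 ← occupied
  → r_2 = 1.8014
beam 3: φ=0°, α=60°
  dir = (cos 60°, sin 60°) = (0.5000, 0.8660); from cell (2,2)
  next x-line at t=1.4800, next y-line at t=0.6235; Δt_x=2.0000, Δt_y=1.1547
    y: enter (2,3) at t=0.6235
    x: enter (3,3) at t=1.4800
    y: enter (3,4) at t=1.7782
    y: enter (3,5) at t=2.9329
    x: enter (4,5) at t=3.4800
    y: enter (4,6) at t=4.0876
    y: enter (4,7) at t=5.2423
    x: enter (5,7) at t=5.4800
    y: enter (5,8) at t=6.3970
    x: enter (6,8) at t=7.4800
    y: enter (6,9) at t=7.5517 ← occupied
  → r_3 = 7.5517
beam 4: φ=45°, α=105°
  dir = (cos 105°, sin 105°) = (-0.2588, 0.9659); from cell (2,2)
  next x-line at t=1.0046, next y-line at t=0.5590; Δt_x=3.8637, Δt_y=1.0353
    y: enter (2,3) at t=0.5590
    x: enter (1,3) at t=1.0046
    y: enter (1,4) at t=1.5943 ← occupied
  → r_4 = 1.5943
beam 5: φ=90°, α=150°
  dir = (cos 150°, sin 150°) = (-0.8660, 0.5000); from cell (2,2)
  next x-line at t=0.3002, next y-line at t=1.0800; Δt_x=1.1547, Δt_y=2.0000
    x: enter (1,2) at t=0.3002
    y: enter (1,3) at t=1.0800
    x: enter (0,3) at t=1.4549 ← occupied
  → r_5 = 1.4549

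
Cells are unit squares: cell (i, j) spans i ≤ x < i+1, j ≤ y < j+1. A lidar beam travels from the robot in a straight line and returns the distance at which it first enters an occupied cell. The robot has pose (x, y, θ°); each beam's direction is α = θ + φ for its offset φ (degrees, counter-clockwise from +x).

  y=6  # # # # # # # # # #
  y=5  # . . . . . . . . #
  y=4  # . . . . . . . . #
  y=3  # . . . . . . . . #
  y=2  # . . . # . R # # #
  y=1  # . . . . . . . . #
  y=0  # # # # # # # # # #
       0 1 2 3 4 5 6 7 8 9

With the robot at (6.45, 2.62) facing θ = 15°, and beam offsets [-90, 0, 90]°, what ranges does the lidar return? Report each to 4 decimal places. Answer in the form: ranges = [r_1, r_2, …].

ranges = [1.6771, 0.5694, 3.4992]

beam 1: φ=-90°, α=285°
  dir = (cos 285°, sin 285°) = (0.2588, -0.9659); from cell (6,2)
  next x-line at t=2.1250, next y-line at t=0.6419; Δt_x=3.8637, Δt_y=1.0353
    y: enter (6,1) at t=0.6419
    y: enter (6,0) at t=1.6771 ← occupied
  → r_1 = 1.6771
beam 2: φ=0°, α=15°
  dir = (cos 15°, sin 15°) = (0.9659, 0.2588); from cell (6,2)
  next x-line at t=0.5694, next y-line at t=1.4682; Δt_x=1.0353, Δt_y=3.8637
    x: enter (7,2) at t=0.5694 ← occupied
  → r_2 = 0.5694
beam 3: φ=90°, α=105°
  dir = (cos 105°, sin 105°) = (-0.2588, 0.9659); from cell (6,2)
  next x-line at t=1.7387, next y-line at t=0.3934; Δt_x=3.8637, Δt_y=1.0353
    y: enter (6,3) at t=0.3934
    y: enter (6,4) at t=1.4287
    x: enter (5,4) at t=1.7387
    y: enter (5,5) at t=2.4640
    y: enter (5,6) at t=3.4992 ← occupied
  → r_3 = 3.4992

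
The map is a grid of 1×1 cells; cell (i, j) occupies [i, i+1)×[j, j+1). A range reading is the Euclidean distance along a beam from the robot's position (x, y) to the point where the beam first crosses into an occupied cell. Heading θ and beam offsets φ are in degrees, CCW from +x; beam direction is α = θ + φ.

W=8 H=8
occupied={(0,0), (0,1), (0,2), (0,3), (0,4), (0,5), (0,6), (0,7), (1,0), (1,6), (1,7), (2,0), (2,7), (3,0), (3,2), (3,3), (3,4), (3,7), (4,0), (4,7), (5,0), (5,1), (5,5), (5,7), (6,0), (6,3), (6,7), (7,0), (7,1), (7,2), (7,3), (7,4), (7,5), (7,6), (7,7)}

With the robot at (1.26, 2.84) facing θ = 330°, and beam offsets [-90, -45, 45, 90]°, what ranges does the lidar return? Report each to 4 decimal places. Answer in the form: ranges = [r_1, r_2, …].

ranges = [0.5200, 1.9049, 1.8014, 4.8036]

beam 1: φ=-90°, α=240°
  direction (-0.5000, -0.8660); cell (1,2); t to first gridline: x 0.5200, y 0.9699 (then +2.0000 / +1.1547)
    (0,2) via x @ 0.5200  # hit
  → r_1 = 0.5200
beam 2: φ=-45°, α=285°
  direction (0.2588, -0.9659); cell (1,2); t to first gridline: x 2.8591, y 0.8696 (then +3.8637 / +1.0353)
    (1,1) via y @ 0.8696
    (1,0) via y @ 1.9049  # hit
  → r_2 = 1.9049
beam 3: φ=45°, α=15°
  direction (0.9659, 0.2588); cell (1,2); t to first gridline: x 0.7661, y 0.6182 (then +1.0353 / +3.8637)
    (1,3) via y @ 0.6182
    (2,3) via x @ 0.7661
    (3,3) via x @ 1.8014  # hit
  → r_3 = 1.8014
beam 4: φ=90°, α=60°
  direction (0.5000, 0.8660); cell (1,2); t to first gridline: x 1.4800, y 0.1848 (then +2.0000 / +1.1547)
    (1,3) via y @ 0.1848
    (1,4) via y @ 1.3395
    (2,4) via x @ 1.4800
    (2,5) via y @ 2.4942
    (3,5) via x @ 3.4800
    (3,6) via y @ 3.6489
    (3,7) via y @ 4.8036  # hit
  → r_4 = 4.8036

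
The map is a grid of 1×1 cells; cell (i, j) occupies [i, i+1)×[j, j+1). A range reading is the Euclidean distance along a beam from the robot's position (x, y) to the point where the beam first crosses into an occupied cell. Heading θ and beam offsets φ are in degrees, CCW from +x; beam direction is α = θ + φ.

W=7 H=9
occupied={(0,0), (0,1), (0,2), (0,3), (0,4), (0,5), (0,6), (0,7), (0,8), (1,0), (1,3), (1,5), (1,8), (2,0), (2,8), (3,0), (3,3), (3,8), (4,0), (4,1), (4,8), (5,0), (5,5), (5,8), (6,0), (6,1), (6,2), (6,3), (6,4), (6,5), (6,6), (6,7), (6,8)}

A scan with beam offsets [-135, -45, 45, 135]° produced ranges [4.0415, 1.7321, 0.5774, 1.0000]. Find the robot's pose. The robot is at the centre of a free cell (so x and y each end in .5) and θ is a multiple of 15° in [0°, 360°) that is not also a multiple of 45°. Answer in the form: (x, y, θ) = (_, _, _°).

Candidates: 30 free-cell centres × 16 headings = 480 poses. Raycast each; keep the one whose scan matches to 4 dp.
  (3.5, 7.5, 285°): beam 1 = 1.0000 ≠ 4.0415 ✗
  (4.5, 6.5, 105°): beam 1 = 1.0000 ≠ 4.0415 ✗
  (2.5, 1.5, 165°): beam 3 = 1.0000 ≠ 0.5774 ✗
  …
  (5.5, 3.5, 285°): r_1=4.0415, r_2=1.7321, r_3=0.5774, r_4=1.0000 — all match ✓
No second candidate reproduces the full scan.

(x, y, θ) = (5.5, 3.5, 285°)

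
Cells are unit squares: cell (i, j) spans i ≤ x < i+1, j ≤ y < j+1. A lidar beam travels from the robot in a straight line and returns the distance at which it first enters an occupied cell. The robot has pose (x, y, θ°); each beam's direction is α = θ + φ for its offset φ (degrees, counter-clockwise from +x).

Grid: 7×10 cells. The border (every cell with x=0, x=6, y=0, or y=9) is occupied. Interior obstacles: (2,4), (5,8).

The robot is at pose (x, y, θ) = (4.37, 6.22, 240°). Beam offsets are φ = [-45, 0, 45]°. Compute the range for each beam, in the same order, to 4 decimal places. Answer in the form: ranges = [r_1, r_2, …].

beam 1: φ=-45°, α=195°
  d=(-0.9659,-0.2588)  start (4,6)  tX=0.3831 tY=0.8500  stride 1/|dx|=1.0353 1/|dy|=3.8637
    cross x-line → (3,6), t=0.3831
    cross y-line → (3,5), t=0.8500
    cross x-line → (2,5), t=1.4183
    cross x-line → (1,5), t=2.4536
    cross x-line → (0,5), t=3.4889 (wall)
  → r_1 = 3.4889
beam 2: φ=0°, α=240°
  d=(-0.5000,-0.8660)  start (4,6)  tX=0.7400 tY=0.2540  stride 1/|dx|=2.0000 1/|dy|=1.1547
    cross y-line → (4,5), t=0.2540
    cross x-line → (3,5), t=0.7400
    cross y-line → (3,4), t=1.4087
    cross y-line → (3,3), t=2.5634
    cross x-line → (2,3), t=2.7400
    cross y-line → (2,2), t=3.7181
    cross x-line → (1,2), t=4.7400
    cross y-line → (1,1), t=4.8728
    cross y-line → (1,0), t=6.0275 (wall)
  → r_2 = 6.0275
beam 3: φ=45°, α=285°
  d=(0.2588,-0.9659)  start (4,6)  tX=2.4341 tY=0.2278  stride 1/|dx|=3.8637 1/|dy|=1.0353
    cross y-line → (4,5), t=0.2278
    cross y-line → (4,4), t=1.2630
    cross y-line → (4,3), t=2.2983
    cross x-line → (5,3), t=2.4341
    cross y-line → (5,2), t=3.3336
    cross y-line → (5,1), t=4.3689
    cross y-line → (5,0), t=5.4041 (wall)
  → r_3 = 5.4041

ranges = [3.4889, 6.0275, 5.4041]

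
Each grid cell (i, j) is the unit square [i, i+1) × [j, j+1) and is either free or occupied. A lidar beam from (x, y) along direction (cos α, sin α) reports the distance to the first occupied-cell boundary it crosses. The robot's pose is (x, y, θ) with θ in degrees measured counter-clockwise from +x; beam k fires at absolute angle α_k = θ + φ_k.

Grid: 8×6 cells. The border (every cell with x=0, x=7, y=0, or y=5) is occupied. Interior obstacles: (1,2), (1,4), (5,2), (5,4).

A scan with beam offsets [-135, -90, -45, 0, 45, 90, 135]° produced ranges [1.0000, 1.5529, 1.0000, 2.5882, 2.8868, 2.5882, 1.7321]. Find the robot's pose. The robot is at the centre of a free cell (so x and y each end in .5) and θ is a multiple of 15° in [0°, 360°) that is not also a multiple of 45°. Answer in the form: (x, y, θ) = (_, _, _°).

The pose lattice has 20·16 = 320 candidates. Test each by forward raycasting.
  (6.5, 1.5, 285°): beam 2 = 1.9319 ≠ 1.5529 ✗
  (2.5, 4.5, 255°): beam 1 = 0.5774 ≠ 1.0000 ✗
  (1.5, 1.5, 300°): beam 1 = 0.5176 ≠ 1.0000 ✗
  …
  (2.5, 3.5, 285°): r_1=1.0000, r_2=1.5529, r_3=1.0000, r_4=2.5882, r_5=2.8868, r_6=2.5882, r_7=1.7321 — all match ✓
Unique over the lattice → pose = (2.5, 3.5, 285°).

(x, y, θ) = (2.5, 3.5, 285°)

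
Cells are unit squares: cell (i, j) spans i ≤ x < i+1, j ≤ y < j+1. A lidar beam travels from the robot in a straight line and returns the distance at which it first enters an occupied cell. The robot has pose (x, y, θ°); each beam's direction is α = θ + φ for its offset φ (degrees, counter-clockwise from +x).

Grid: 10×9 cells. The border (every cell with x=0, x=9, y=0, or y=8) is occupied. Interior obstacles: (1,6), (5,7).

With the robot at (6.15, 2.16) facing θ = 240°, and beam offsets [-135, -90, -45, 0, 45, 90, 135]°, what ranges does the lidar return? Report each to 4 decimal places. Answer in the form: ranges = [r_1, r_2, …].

beam 1: φ=-135°, α=105°
  dir = (cos 105°, sin 105°) = (-0.2588, 0.9659); from cell (6,2)
  next x-line at t=0.5796, next y-line at t=0.8696; Δt_x=3.8637, Δt_y=1.0353
    x: enter (5,2) at t=0.5796
    y: enter (5,3) at t=0.8696
    y: enter (5,4) at t=1.9049
    y: enter (5,5) at t=2.9402
    y: enter (5,6) at t=3.9755
    x: enter (4,6) at t=4.4433
    y: enter (4,7) at t=5.0107
    y: enter (4,8) at t=6.0460 ← occupied
  → r_1 = 6.0460
beam 2: φ=-90°, α=150°
  dir = (cos 150°, sin 150°) = (-0.8660, 0.5000); from cell (6,2)
  next x-line at t=0.1732, next y-line at t=1.6800; Δt_x=1.1547, Δt_y=2.0000
    x: enter (5,2) at t=0.1732
    x: enter (4,2) at t=1.3279
    y: enter (4,3) at t=1.6800
    x: enter (3,3) at t=2.4826
    x: enter (2,3) at t=3.6373
    y: enter (2,4) at t=3.6800
    x: enter (1,4) at t=4.7920
    y: enter (1,5) at t=5.6800
    x: enter (0,5) at t=5.9467 ← occupied
  → r_2 = 5.9467
beam 3: φ=-45°, α=195°
  dir = (cos 195°, sin 195°) = (-0.9659, -0.2588); from cell (6,2)
  next x-line at t=0.1553, next y-line at t=0.6182; Δt_x=1.0353, Δt_y=3.8637
    x: enter (5,2) at t=0.1553
    y: enter (5,1) at t=0.6182
    x: enter (4,1) at t=1.1906
    x: enter (3,1) at t=2.2258
    x: enter (2,1) at t=3.2611
    x: enter (1,1) at t=4.2964
    y: enter (1,0) at t=4.4819 ← occupied
  → r_3 = 4.4819
beam 4: φ=0°, α=240°
  dir = (cos 240°, sin 240°) = (-0.5000, -0.8660); from cell (6,2)
  next x-line at t=0.3000, next y-line at t=0.1848; Δt_x=2.0000, Δt_y=1.1547
    y: enter (6,1) at t=0.1848
    x: enter (5,1) at t=0.3000
    y: enter (5,0) at t=1.3395 ← occupied
  → r_4 = 1.3395
beam 5: φ=45°, α=285°
  dir = (cos 285°, sin 285°) = (0.2588, -0.9659); from cell (6,2)
  next x-line at t=3.2841, next y-line at t=0.1656; Δt_x=3.8637, Δt_y=1.0353
    y: enter (6,1) at t=0.1656
    y: enter (6,0) at t=1.2009 ← occupied
  → r_5 = 1.2009
beam 6: φ=90°, α=330°
  dir = (cos 330°, sin 330°) = (0.8660, -0.5000); from cell (6,2)
  next x-line at t=0.9815, next y-line at t=0.3200; Δt_x=1.1547, Δt_y=2.0000
    y: enter (6,1) at t=0.3200
    x: enter (7,1) at t=0.9815
    x: enter (8,1) at t=2.1362
    y: enter (8,0) at t=2.3200 ← occupied
  → r_6 = 2.3200
beam 7: φ=135°, α=15°
  dir = (cos 15°, sin 15°) = (0.9659, 0.2588); from cell (6,2)
  next x-line at t=0.8800, next y-line at t=3.2455; Δt_x=1.0353, Δt_y=3.8637
    x: enter (7,2) at t=0.8800
    x: enter (8,2) at t=1.9153
    x: enter (9,2) at t=2.9505 ← occupied
  → r_7 = 2.9505

ranges = [6.0460, 5.9467, 4.4819, 1.3395, 1.2009, 2.3200, 2.9505]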